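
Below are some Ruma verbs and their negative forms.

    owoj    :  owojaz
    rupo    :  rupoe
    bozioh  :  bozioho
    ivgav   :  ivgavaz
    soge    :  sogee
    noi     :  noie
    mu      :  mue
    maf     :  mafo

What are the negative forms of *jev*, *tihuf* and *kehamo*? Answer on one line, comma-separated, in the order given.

jevaz, tihufo, kehamoe

The pattern is voicing of the final sound: -o when the stem ends in a voiceless consonant (*bozioh*, *maf*); -az when the stem ends in a voiced consonant (*owoj*, *ivgav*); -e when the stem ends in a vowel (*rupo*, *soge*, *noi*, *mu*).
The final sound of *jev* is /v/, which is a voiced consonant, so the suffix is -az, giving *jevaz*.
*tihuf*: final sound = /f/, a voiceless consonant → -o → *tihufo*.
*kehamo* — final sound /o/ (a vowel) → -e → *kehamoe*.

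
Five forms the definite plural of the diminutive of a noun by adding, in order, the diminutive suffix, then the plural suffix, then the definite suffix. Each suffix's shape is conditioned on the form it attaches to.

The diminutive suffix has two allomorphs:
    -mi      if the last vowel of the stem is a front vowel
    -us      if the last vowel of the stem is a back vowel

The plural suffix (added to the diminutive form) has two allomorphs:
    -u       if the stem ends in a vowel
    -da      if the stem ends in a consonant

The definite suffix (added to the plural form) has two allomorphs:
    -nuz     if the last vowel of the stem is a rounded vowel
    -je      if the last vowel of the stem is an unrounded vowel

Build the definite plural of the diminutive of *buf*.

*buf*: last vowel = /u/, a back vowel → -us → *bufus*.
Since the final sound of the diminutive form *bufus* is /s/ (a consonant), it takes -da, giving *bufusda*.
The plural form *bufusda*: last vowel = /a/, an unrounded vowel → -je → *bufusdaje*.

bufusdaje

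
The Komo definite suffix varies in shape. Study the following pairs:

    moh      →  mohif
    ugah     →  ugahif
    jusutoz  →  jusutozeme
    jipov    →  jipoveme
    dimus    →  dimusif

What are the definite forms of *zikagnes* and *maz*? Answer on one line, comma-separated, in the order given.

The pattern is voicing of the final consonant: -if when the stem ends in a voiceless consonant (*moh*, *ugah*, *dimus*); -eme when the stem ends in a voiced consonant (*jusutoz*, *jipov*).
*zikagnes*: final consonant = /s/, voiceless → -if → *zikagnesif*.
The final consonant of *maz* is /z/, which is voiced, so the suffix is -eme, giving *mazeme*.

zikagnesif, mazeme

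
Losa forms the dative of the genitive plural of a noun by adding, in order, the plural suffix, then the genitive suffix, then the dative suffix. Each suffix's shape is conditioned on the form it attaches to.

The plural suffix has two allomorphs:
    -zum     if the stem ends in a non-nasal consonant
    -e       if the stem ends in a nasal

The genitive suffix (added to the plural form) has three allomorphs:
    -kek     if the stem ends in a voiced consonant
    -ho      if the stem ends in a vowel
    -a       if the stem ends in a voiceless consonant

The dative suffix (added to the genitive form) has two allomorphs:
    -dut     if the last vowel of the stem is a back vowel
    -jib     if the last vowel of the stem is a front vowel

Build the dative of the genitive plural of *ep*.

*ep*: final consonant = /p/, non-nasal → -zum → *epzum*.
Since the final sound of the plural form *epzum* is /m/ (a voiced consonant), it takes -kek, giving *epzumkek*.
Since the last vowel of the genitive form *epzumkek* is /e/ (a front vowel), it takes -jib, giving *epzumkekjib*.

epzumkekjib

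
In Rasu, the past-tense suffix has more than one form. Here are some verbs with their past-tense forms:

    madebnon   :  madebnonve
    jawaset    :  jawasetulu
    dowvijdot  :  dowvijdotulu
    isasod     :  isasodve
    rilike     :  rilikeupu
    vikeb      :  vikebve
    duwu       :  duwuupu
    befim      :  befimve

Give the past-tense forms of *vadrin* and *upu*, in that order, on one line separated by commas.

Looking at the final sound of each stem: -ulu when the stem ends in a voiceless consonant (*jawaset*, *dowvijdot*); -ve when the stem ends in a voiced consonant (*madebnon*, *isasod*, *vikeb*, *befim*); -upu when the stem ends in a vowel (*rilike*, *duwu*).
Since the final sound of *vadrin* is /n/ (a voiced consonant), it takes -ve, giving *vadrinve*.
*upu* — final sound /u/ (a vowel) → -upu → *upuupu*.

vadrinve, upuupu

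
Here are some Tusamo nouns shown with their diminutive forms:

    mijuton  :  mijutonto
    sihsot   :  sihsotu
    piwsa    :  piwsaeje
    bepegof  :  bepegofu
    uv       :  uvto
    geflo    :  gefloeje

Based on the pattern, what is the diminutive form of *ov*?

The suffix is conditioned by the final sound: -u when the stem ends in a voiceless consonant (*sihsot*, *bepegof*); -to when the stem ends in a voiced consonant (*mijuton*, *uv*); -eje when the stem ends in a vowel (*piwsa*, *geflo*).
*ov*: final sound = /v/, a voiced consonant → -to → *ovto*.

ovto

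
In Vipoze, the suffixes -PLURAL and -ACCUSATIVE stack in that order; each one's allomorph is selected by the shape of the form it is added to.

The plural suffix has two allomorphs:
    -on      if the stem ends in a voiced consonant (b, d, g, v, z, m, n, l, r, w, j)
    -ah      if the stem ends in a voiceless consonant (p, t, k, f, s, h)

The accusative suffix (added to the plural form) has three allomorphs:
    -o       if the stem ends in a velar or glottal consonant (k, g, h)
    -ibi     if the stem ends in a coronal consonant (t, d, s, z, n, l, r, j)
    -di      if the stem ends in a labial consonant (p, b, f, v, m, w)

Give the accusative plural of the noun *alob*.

alobonibi

Since the final consonant of *alob* is /b/ (voiced), it takes -on, giving *alobon*.
The plural form *alobon*: final consonant = /n/, coronal → -ibi → *alobonibi*.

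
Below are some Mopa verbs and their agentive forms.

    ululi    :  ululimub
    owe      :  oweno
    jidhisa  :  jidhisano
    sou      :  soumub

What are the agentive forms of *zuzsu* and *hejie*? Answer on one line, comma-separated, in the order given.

The suffix is conditioned by the last vowel: -mub when the last vowel of the stem is a high vowel (*ululi*, *sou*); -no when the last vowel of the stem is a non-high vowel (*owe*, *jidhisa*).
The last vowel of *zuzsu* is /u/, which is a high vowel, so the suffix is -mub, giving *zuzsumub*.
The last vowel of *hejie* is /e/, which is a non-high vowel, so the suffix is -no, giving *hejieno*.

zuzsumub, hejieno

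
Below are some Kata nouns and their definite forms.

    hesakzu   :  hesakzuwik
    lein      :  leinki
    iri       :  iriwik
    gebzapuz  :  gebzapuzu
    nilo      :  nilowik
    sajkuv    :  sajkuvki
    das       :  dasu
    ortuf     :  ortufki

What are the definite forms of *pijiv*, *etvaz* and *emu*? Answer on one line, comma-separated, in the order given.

pijivki, etvazu, emuwik

The suffix is conditioned by the final sound: -u when the stem ends in a sibilant (*gebzapuz*, *das*); -ki when the stem ends in a non-sibilant consonant (*lein*, *sajkuv*, *ortuf*); -wik when the stem ends in a vowel (*hesakzu*, *iri*, *nilo*).
*pijiv* — final sound /v/ (a non-sibilant consonant) → -ki → *pijivki*.
*etvaz*: final sound = /z/, a sibilant → -u → *etvazu*.
Since the final sound of *emu* is /u/ (a vowel), it takes -wik, giving *emuwik*.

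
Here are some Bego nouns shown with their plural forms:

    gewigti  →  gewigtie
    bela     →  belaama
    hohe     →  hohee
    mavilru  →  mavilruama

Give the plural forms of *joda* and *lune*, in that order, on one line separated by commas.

The alternation tracks the last vowel of the stem — -e when the last vowel of the stem is a front vowel (*gewigti*, *hohe*); -ama when the last vowel of the stem is a back vowel (*bela*, *mavilru*).
The last vowel of *joda* is /a/, which is a back vowel, so the suffix is -ama, giving *jodaama*.
*lune*: last vowel = /e/, a front vowel → -e → *lunee*.

jodaama, lunee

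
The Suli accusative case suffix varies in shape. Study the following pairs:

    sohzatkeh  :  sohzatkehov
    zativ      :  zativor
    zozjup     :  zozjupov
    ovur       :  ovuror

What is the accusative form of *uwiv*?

uwivor

The pattern is voicing of the final consonant: -ov when the stem ends in a voiceless consonant (*sohzatkeh*, *zozjup*); -or when the stem ends in a voiced consonant (*zativ*, *ovur*).
Since the final consonant of *uwiv* is /v/ (voiced), it takes -or, giving *uwivor*.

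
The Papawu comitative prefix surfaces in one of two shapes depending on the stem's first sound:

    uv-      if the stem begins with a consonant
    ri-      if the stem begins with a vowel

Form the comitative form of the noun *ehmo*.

*ehmo*: first sound = /e/, a vowel → ri- → *riehmo*.

riehmo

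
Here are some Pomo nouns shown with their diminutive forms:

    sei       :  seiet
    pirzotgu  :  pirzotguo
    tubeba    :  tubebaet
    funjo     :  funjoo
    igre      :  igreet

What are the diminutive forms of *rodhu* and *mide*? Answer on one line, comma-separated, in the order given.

rodhuo, mideet

The alternation tracks the last vowel of the stem — -o when the last vowel of the stem is a rounded vowel (*pirzotgu*, *funjo*); -et when the last vowel of the stem is an unrounded vowel (*sei*, *tubeba*, *igre*).
Since the last vowel of *rodhu* is /u/ (a rounded vowel), it takes -o, giving *rodhuo*.
*mide* — last vowel /e/ (an unrounded vowel) → -et → *mideet*.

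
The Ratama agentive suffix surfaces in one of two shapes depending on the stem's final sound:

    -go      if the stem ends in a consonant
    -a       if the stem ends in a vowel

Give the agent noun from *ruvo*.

ruvoa

*ruvo* — final sound /o/ (a vowel) → -a → *ruvoa*.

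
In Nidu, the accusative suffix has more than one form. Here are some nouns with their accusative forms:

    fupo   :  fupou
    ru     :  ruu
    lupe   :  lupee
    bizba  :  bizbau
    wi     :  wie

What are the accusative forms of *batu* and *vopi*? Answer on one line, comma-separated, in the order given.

batuu, vopie

The alternation tracks the last vowel of the stem — -e when the last vowel of the stem is a front vowel (*lupe*, *wi*); -u when the last vowel of the stem is a back vowel (*fupo*, *ru*, *bizba*).
*batu* — last vowel /u/ (a back vowel) → -u → *batuu*.
The last vowel of *vopi* is /i/, which is a front vowel, so the suffix is -e, giving *vopie*.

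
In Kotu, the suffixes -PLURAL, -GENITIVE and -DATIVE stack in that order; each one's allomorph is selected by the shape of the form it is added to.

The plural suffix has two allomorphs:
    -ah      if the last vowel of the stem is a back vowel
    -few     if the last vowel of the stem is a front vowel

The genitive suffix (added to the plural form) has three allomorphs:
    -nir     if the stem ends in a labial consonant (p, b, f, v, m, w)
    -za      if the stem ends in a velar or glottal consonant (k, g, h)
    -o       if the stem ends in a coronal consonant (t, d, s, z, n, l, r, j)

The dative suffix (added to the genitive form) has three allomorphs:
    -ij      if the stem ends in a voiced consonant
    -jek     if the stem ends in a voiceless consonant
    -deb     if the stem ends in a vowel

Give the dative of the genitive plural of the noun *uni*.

Since the last vowel of *uni* is /i/ (a front vowel), it takes -few, giving *unifew*.
The plural form *unifew*: final consonant = /w/, labial → -nir → *unifewnir*.
Since the final sound of the genitive form *unifewnir* is /r/ (a voiced consonant), it takes -ij, giving *unifewnirij*.

unifewnirij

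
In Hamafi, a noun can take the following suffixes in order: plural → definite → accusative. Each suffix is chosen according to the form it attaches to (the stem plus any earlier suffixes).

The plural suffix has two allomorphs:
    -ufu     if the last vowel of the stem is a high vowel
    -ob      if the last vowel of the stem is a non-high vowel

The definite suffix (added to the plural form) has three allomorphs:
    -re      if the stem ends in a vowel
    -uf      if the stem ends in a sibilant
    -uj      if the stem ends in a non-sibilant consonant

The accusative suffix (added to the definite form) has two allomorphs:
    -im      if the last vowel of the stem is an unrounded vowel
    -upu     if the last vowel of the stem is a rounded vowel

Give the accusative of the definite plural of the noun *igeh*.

*igeh* — last vowel /e/ (a non-high vowel) → -ob → *igehob*.
The plural form *igehob* — final sound /b/ (a non-sibilant consonant) → -uj → *igehobuj*.
The definite form *igehobuj*: last vowel = /u/, a rounded vowel → -upu → *igehobujupu*.

igehobujupu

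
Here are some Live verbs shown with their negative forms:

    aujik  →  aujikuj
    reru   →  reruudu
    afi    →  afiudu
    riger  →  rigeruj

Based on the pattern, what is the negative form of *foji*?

fojiudu

The alternation tracks the final sound of the stem — -uj when the stem ends in a consonant (*aujik*, *riger*); -udu when the stem ends in a vowel (*reru*, *afi*).
*foji*: final sound = /i/, a vowel → -udu → *fojiudu*.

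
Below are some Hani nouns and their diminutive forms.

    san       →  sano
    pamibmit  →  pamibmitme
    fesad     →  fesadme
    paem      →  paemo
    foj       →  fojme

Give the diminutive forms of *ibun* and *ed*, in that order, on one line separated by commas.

The alternation tracks the final consonant of the stem — -o when the stem ends in a nasal (*san*, *paem*); -me when the stem ends in a non-nasal consonant (*pamibmit*, *fesad*, *foj*).
Since the final consonant of *ibun* is /n/ (a nasal), it takes -o, giving *ibuno*.
*ed* — final consonant /d/ (non-nasal) → -me → *edme*.

ibuno, edme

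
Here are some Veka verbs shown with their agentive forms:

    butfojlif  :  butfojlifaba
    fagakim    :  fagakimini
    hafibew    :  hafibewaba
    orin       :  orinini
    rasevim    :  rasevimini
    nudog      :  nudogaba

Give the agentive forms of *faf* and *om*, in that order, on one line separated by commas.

fafaba, omini

Looking at the final consonant of each stem: -ini when the stem ends in a nasal (*fagakim*, *orin*, *rasevim*); -aba when the stem ends in a non-nasal consonant (*butfojlif*, *hafibew*, *nudog*).
*faf* — final consonant /f/ (non-nasal) → -aba → *fafaba*.
*om* — final consonant /m/ (a nasal) → -ini → *omini*.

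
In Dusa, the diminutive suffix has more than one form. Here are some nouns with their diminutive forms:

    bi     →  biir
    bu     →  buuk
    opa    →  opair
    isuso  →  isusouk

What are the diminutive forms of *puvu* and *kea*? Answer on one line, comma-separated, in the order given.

puvuuk, keair

The pattern is rounding harmony: -uk when the last vowel of the stem is a rounded vowel (*bu*, *isuso*); -ir when the last vowel of the stem is an unrounded vowel (*bi*, *opa*).
The last vowel of *puvu* is /u/, which is a rounded vowel, so the suffix is -uk, giving *puvuuk*.
*kea*: last vowel = /a/, an unrounded vowel → -ir → *keair*.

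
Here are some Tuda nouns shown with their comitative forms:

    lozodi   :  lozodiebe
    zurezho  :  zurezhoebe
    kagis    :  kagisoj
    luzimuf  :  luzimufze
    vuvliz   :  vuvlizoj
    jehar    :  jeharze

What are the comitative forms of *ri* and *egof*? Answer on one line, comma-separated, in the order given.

The alternation tracks the final sound of the stem — -oj when the stem ends in a sibilant (*kagis*, *vuvliz*); -ze when the stem ends in a non-sibilant consonant (*luzimuf*, *jehar*); -ebe when the stem ends in a vowel (*lozodi*, *zurezho*).
Since the final sound of *ri* is /i/ (a vowel), it takes -ebe, giving *riebe*.
The final sound of *egof* is /f/, which is a non-sibilant consonant, so the suffix is -ze, giving *egofze*.

riebe, egofze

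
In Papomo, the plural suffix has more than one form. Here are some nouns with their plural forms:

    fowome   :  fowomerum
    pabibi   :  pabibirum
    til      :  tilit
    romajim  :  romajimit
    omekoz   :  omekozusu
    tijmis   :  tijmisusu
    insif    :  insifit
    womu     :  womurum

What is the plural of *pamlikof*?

The alternation tracks the final sound of the stem — -usu when the stem ends in a sibilant (*omekoz*, *tijmis*); -it when the stem ends in a non-sibilant consonant (*til*, *romajim*, *insif*); -rum when the stem ends in a vowel (*fowome*, *pabibi*, *womu*).
*pamlikof* — final sound /f/ (a non-sibilant consonant) → -it → *pamlikofit*.

pamlikofit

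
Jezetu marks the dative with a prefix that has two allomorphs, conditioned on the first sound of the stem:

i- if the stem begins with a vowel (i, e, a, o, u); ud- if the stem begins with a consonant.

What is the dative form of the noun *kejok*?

udkejok

The first sound of *kejok* is /k/, which is a consonant, so the prefix is ud-, giving *udkejok*.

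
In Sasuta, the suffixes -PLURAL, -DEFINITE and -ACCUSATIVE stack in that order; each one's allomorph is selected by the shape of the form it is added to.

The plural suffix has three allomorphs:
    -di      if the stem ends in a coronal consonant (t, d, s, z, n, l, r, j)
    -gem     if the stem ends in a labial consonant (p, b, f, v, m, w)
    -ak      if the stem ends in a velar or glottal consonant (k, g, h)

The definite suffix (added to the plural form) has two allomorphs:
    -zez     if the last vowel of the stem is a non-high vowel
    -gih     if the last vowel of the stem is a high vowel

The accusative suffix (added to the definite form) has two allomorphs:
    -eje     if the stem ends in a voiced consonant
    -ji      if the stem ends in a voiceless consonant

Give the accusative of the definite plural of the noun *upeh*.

*upeh* — final consonant /h/ (velar/glottal) → -ak → *upehak*.
The last vowel of the plural form *upehak* is /a/, which is a non-high vowel, so the definite suffix is -zez, giving *upehakzez*.
The final consonant of the definite form *upehakzez* is /z/, which is voiced, so the accusative suffix is -eje, giving *upehakzezeje*.

upehakzezeje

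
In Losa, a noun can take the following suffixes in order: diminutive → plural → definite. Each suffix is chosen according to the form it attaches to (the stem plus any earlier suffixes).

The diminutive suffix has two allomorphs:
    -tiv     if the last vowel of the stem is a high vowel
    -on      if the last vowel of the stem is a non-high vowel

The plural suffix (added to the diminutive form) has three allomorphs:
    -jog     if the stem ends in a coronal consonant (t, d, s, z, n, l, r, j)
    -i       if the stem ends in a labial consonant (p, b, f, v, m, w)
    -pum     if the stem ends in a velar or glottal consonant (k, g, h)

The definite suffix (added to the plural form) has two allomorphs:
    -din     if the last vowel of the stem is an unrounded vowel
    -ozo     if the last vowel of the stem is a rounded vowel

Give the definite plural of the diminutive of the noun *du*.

dutividin

The last vowel of *du* is /u/, which is a high vowel, so the diminutive suffix is -tiv, giving *dutiv*.
The diminutive form *dutiv* — final consonant /v/ (labial) → -i → *dutivi*.
Since the last vowel of the plural form *dutivi* is /i/ (an unrounded vowel), it takes -din, giving *dutividin*.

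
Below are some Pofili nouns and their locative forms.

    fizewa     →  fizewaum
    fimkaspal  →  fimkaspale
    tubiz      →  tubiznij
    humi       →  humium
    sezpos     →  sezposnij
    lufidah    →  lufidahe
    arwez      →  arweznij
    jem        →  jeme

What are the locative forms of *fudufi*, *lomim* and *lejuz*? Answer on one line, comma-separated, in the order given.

fudufium, lomime, lejuznij

The pattern is sibilance of the final sound: -nij when the stem ends in a sibilant (*tubiz*, *sezpos*, *arwez*); -e when the stem ends in a non-sibilant consonant (*fimkaspal*, *lufidah*, *jem*); -um when the stem ends in a vowel (*fizewa*, *humi*).
*fudufi*: final sound = /i/, a vowel → -um → *fudufium*.
Since the final sound of *lomim* is /m/ (a non-sibilant consonant), it takes -e, giving *lomime*.
The final sound of *lejuz* is /z/, which is a sibilant, so the suffix is -nij, giving *lejuznij*.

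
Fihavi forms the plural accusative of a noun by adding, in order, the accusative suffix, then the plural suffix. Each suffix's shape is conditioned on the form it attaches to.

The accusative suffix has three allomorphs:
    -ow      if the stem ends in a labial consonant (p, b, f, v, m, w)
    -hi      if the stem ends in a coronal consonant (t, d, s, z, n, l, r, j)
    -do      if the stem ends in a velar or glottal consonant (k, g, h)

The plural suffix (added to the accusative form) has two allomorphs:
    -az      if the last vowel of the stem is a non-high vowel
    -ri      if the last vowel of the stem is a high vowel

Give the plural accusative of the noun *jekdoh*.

Since the final consonant of *jekdoh* is /h/ (velar/glottal), it takes -do, giving *jekdohdo*.
The accusative form *jekdohdo*: last vowel = /o/, a non-high vowel → -az → *jekdohdoaz*.

jekdohdoaz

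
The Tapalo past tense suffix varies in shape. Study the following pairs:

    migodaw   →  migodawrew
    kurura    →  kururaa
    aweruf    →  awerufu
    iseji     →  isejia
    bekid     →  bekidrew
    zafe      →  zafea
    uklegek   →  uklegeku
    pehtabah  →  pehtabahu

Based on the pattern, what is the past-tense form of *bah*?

bahu

Looking at the final sound of each stem: -u when the stem ends in a voiceless consonant (*aweruf*, *uklegek*, *pehtabah*); -rew when the stem ends in a voiced consonant (*migodaw*, *bekid*); -a when the stem ends in a vowel (*kurura*, *iseji*, *zafe*).
The final sound of *bah* is /h/, which is a voiceless consonant, so the suffix is -u, giving *bahu*.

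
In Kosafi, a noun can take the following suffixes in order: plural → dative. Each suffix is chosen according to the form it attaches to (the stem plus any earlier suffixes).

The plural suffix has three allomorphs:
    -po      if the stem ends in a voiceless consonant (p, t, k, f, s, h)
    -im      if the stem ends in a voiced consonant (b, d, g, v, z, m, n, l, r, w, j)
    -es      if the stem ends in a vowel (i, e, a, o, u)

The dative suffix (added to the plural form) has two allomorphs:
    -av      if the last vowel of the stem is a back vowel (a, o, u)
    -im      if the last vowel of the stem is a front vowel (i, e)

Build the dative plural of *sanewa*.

The final sound of *sanewa* is /a/, which is a vowel, so the plural suffix is -es, giving *sanewaes*.
Since the last vowel of the plural form *sanewaes* is /e/ (a front vowel), it takes -im, giving *sanewaesim*.

sanewaesim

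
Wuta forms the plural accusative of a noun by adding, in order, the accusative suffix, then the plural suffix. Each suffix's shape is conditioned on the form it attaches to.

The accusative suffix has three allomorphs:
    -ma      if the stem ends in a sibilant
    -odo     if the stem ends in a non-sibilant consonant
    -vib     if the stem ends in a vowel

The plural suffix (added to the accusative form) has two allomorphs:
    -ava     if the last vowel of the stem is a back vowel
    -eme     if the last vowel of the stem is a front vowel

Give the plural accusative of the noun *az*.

*az*: final sound = /z/, a sibilant → -ma → *azma*.
Since the last vowel of the accusative form *azma* is /a/ (a back vowel), it takes -ava, giving *azmaava*.

azmaava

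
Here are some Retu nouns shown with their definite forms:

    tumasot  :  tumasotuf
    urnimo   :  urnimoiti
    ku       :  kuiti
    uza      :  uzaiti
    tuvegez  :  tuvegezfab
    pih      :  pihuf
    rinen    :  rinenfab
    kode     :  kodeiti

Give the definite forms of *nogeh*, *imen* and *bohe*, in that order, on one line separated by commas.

nogehuf, imenfab, boheiti

Looking at the final sound of each stem: -uf when the stem ends in a voiceless consonant (*tumasot*, *pih*); -fab when the stem ends in a voiced consonant (*tuvegez*, *rinen*); -iti when the stem ends in a vowel (*urnimo*, *ku*, *uza*, *kode*).
Since the final sound of *nogeh* is /h/ (a voiceless consonant), it takes -uf, giving *nogehuf*.
*imen*: final sound = /n/, a voiced consonant → -fab → *imenfab*.
*bohe*: final sound = /e/, a vowel → -iti → *boheiti*.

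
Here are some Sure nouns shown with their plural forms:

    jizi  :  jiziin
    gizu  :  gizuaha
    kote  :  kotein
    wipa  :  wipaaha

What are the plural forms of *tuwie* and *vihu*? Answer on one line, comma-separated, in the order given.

Looking at the last vowel of each stem: -in when the last vowel of the stem is a front vowel (*jizi*, *kote*); -aha when the last vowel of the stem is a back vowel (*gizu*, *wipa*).
The last vowel of *tuwie* is /e/, which is a front vowel, so the suffix is -in, giving *tuwiein*.
*vihu* — last vowel /u/ (a back vowel) → -aha → *vihuaha*.

tuwiein, vihuaha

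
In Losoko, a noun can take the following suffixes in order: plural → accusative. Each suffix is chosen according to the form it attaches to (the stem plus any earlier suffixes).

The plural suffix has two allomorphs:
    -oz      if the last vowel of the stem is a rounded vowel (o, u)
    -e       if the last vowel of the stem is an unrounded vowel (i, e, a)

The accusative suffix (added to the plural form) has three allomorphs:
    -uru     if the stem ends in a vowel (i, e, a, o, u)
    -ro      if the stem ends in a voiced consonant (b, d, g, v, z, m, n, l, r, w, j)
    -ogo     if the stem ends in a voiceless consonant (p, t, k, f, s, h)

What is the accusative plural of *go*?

*go* — last vowel /o/ (a rounded vowel) → -oz → *gooz*.
The plural form *gooz*: final sound = /z/, a voiced consonant → -ro → *goozro*.

goozro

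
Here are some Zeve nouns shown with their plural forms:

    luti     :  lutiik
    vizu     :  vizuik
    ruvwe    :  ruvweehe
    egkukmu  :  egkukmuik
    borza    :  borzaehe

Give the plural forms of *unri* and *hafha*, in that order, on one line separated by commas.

The pattern is height harmony: -ik when the last vowel of the stem is a high vowel (*luti*, *vizu*, *egkukmu*); -ehe when the last vowel of the stem is a non-high vowel (*ruvwe*, *borza*).
*unri*: last vowel = /i/, a high vowel → -ik → *unriik*.
*hafha* — last vowel /a/ (a non-high vowel) → -ehe → *hafhaehe*.

unriik, hafhaehe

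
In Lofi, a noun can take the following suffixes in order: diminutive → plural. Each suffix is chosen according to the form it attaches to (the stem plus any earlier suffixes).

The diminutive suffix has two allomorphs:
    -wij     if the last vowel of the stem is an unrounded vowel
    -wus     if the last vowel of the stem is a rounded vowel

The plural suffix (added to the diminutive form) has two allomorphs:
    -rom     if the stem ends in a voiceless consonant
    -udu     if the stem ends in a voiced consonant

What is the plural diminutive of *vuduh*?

vuduhwusrom

*vuduh*: last vowel = /u/, a rounded vowel → -wus → *vuduhwus*.
The final consonant of the diminutive form *vuduhwus* is /s/, which is voiceless, so the plural suffix is -rom, giving *vuduhwusrom*.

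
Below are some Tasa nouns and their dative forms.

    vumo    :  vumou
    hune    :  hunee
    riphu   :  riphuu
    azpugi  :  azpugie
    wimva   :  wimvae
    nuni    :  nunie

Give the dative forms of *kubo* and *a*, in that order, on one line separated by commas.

The pattern is rounding harmony: -u when the last vowel of the stem is a rounded vowel (*vumo*, *riphu*); -e when the last vowel of the stem is an unrounded vowel (*hune*, *azpugi*, *wimva*, *nuni*).
Since the last vowel of *kubo* is /o/ (a rounded vowel), it takes -u, giving *kubou*.
*a* — last vowel /a/ (an unrounded vowel) → -e → *ae*.

kubou, ae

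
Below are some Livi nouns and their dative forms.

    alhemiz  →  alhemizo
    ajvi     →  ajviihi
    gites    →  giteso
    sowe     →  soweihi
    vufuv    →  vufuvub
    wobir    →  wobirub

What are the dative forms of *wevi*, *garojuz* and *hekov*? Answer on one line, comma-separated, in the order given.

weviihi, garojuzo, hekovub

The suffix is conditioned by the final sound: -o when the stem ends in a sibilant (*alhemiz*, *gites*); -ub when the stem ends in a non-sibilant consonant (*vufuv*, *wobir*); -ihi when the stem ends in a vowel (*ajvi*, *sowe*).
The final sound of *wevi* is /i/, which is a vowel, so the suffix is -ihi, giving *weviihi*.
*garojuz*: final sound = /z/, a sibilant → -o → *garojuzo*.
*hekov* — final sound /v/ (a non-sibilant consonant) → -ub → *hekovub*.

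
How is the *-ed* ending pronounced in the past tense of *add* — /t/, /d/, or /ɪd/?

/ɪd/

The stem *add* ends in /t/ or /d/.
The -ed suffix is realized as /ɪd/ after /t, d/; as /t/ after other voiceless consonants; and as /d/ after other voiced sounds.
So -ed on *add* is pronounced /ɪd/.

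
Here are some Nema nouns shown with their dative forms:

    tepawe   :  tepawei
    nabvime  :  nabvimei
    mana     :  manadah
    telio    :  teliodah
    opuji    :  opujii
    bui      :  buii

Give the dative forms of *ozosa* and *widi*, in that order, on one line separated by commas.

ozosadah, widii

The alternation tracks the last vowel of the stem — -i when the last vowel of the stem is a front vowel (*tepawe*, *nabvime*, *opuji*, *bui*); -dah when the last vowel of the stem is a back vowel (*mana*, *telio*).
*ozosa*: last vowel = /a/, a back vowel → -dah → *ozosadah*.
*widi*: last vowel = /i/, a front vowel → -i → *widii*.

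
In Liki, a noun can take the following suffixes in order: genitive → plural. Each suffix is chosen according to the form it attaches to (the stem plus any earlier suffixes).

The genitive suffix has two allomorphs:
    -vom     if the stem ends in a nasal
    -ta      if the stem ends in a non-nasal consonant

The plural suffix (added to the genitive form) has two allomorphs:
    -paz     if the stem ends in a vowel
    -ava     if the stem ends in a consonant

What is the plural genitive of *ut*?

uttapaz

*ut* — final consonant /t/ (non-nasal) → -ta → *utta*.
The genitive form *utta* — final sound /a/ (a vowel) → -paz → *uttapaz*.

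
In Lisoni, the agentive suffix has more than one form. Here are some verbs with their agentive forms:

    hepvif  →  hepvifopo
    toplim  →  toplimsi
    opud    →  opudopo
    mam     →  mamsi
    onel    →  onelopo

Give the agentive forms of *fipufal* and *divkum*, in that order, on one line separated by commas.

fipufalopo, divkumsi

The pattern is nasality of the final consonant: -si when the stem ends in a nasal (*toplim*, *mam*); -opo when the stem ends in a non-nasal consonant (*hepvif*, *opud*, *onel*).
Since the final consonant of *fipufal* is /l/ (non-nasal), it takes -opo, giving *fipufalopo*.
Since the final consonant of *divkum* is /m/ (a nasal), it takes -si, giving *divkumsi*.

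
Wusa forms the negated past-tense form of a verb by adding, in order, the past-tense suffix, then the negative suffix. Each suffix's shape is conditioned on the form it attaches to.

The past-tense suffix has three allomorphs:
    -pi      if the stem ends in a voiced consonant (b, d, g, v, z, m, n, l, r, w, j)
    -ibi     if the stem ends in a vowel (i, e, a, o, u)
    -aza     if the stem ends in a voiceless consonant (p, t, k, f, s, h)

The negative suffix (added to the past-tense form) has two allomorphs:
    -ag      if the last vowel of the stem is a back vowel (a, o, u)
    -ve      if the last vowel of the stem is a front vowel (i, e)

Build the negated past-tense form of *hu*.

huibive

The final sound of *hu* is /u/, which is a vowel, so the past-tense suffix is -ibi, giving *huibi*.
The past-tense form *huibi* — last vowel /i/ (a front vowel) → -ve → *huibive*.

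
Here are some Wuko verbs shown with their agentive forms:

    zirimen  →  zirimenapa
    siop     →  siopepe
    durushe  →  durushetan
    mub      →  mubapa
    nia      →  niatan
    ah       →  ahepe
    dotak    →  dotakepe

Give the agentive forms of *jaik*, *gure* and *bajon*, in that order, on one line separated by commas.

jaikepe, guretan, bajonapa

The suffix is conditioned by the final sound: -epe when the stem ends in a voiceless consonant (*siop*, *ah*, *dotak*); -apa when the stem ends in a voiced consonant (*zirimen*, *mub*); -tan when the stem ends in a vowel (*durushe*, *nia*).
*jaik*: final sound = /k/, a voiceless consonant → -epe → *jaikepe*.
*gure* — final sound /e/ (a vowel) → -tan → *guretan*.
*bajon* — final sound /n/ (a voiced consonant) → -apa → *bajonapa*.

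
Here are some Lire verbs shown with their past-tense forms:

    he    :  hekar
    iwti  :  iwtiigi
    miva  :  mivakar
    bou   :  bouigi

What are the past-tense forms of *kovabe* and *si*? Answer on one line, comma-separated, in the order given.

kovabekar, siigi

Looking at the last vowel of each stem: -igi when the last vowel of the stem is a high vowel (*iwti*, *bou*); -kar when the last vowel of the stem is a non-high vowel (*he*, *miva*).
Since the last vowel of *kovabe* is /e/ (a non-high vowel), it takes -kar, giving *kovabekar*.
The last vowel of *si* is /i/, which is a high vowel, so the suffix is -igi, giving *siigi*.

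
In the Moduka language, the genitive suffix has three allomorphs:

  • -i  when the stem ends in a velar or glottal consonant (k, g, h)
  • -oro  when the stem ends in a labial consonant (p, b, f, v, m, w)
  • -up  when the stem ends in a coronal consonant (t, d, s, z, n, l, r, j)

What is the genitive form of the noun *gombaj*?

gombajup

The final consonant of *gombaj* is /j/, which is coronal, so the suffix is -up, giving *gombajup*.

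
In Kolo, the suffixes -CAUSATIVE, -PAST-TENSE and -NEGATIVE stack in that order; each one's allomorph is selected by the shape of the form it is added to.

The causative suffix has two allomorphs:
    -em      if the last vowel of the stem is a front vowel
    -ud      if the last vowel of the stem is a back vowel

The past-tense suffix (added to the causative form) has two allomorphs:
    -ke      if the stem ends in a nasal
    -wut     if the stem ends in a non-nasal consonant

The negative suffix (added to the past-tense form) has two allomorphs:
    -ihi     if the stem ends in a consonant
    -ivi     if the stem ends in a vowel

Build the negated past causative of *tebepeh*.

tebepehemkeivi

Since the last vowel of *tebepeh* is /e/ (a front vowel), it takes -em, giving *tebepehem*.
The causative form *tebepehem*: final consonant = /m/, a nasal → -ke → *tebepehemke*.
The final sound of the past-tense form *tebepehemke* is /e/, which is a vowel, so the negative suffix is -ivi, giving *tebepehemkeivi*.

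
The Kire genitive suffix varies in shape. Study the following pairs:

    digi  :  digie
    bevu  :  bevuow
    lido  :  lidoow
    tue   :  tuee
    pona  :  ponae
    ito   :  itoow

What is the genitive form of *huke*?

hukee

The suffix is conditioned by the last vowel: -ow when the last vowel of the stem is a rounded vowel (*bevu*, *lido*, *ito*); -e when the last vowel of the stem is an unrounded vowel (*digi*, *tue*, *pona*).
*huke*: last vowel = /e/, an unrounded vowel → -e → *hukee*.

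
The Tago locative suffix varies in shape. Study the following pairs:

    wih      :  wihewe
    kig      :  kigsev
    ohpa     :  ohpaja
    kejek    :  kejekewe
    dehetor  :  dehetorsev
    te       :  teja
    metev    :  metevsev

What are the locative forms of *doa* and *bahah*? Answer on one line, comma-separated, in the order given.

The alternation tracks the final sound of the stem — -ewe when the stem ends in a voiceless consonant (*wih*, *kejek*); -sev when the stem ends in a voiced consonant (*kig*, *dehetor*, *metev*); -ja when the stem ends in a vowel (*ohpa*, *te*).
The final sound of *doa* is /a/, which is a vowel, so the suffix is -ja, giving *doaja*.
*bahah*: final sound = /h/, a voiceless consonant → -ewe → *bahahewe*.

doaja, bahahewe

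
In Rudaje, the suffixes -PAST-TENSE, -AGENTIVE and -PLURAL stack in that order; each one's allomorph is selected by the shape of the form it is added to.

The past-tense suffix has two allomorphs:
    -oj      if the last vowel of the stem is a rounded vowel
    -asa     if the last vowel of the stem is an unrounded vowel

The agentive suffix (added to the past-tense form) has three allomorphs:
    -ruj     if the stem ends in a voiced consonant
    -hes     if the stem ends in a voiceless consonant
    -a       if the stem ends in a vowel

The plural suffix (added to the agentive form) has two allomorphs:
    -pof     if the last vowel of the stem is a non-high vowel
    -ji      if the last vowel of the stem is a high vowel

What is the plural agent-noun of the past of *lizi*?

Since the last vowel of *lizi* is /i/ (an unrounded vowel), it takes -asa, giving *liziasa*.
Since the final sound of the past-tense form *liziasa* is /a/ (a vowel), it takes -a, giving *liziasaa*.
The last vowel of the agentive form *liziasaa* is /a/, which is a non-high vowel, so the plural suffix is -pof, giving *liziasaapof*.

liziasaapof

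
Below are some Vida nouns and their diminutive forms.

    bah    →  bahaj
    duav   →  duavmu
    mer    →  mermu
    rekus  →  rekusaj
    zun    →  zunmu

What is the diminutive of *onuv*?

Looking at the final consonant of each stem: -aj when the stem ends in a voiceless consonant (*bah*, *rekus*); -mu when the stem ends in a voiced consonant (*duav*, *mer*, *zun*).
*onuv*: final consonant = /v/, voiced → -mu → *onuvmu*.

onuvmu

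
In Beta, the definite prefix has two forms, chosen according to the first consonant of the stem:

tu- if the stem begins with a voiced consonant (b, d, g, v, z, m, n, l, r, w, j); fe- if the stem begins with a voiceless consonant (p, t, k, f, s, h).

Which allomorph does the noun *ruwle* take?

tu-

The first consonant of *ruwle* is /r/, which is voiced, so the prefix is tu-.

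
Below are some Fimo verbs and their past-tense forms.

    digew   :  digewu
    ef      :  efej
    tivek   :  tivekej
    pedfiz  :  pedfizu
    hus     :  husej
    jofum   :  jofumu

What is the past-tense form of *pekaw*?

The alternation tracks the final consonant of the stem — -ej when the stem ends in a voiceless consonant (*ef*, *tivek*, *hus*); -u when the stem ends in a voiced consonant (*digew*, *pedfiz*, *jofum*).
*pekaw*: final consonant = /w/, voiced → -u → *pekawu*.

pekawu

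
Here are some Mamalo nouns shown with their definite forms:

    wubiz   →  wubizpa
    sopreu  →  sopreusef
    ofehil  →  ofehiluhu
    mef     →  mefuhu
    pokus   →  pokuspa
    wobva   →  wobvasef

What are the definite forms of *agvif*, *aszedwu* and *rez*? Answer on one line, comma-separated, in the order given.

The alternation tracks the final sound of the stem — -pa when the stem ends in a sibilant (*wubiz*, *pokus*); -uhu when the stem ends in a non-sibilant consonant (*ofehil*, *mef*); -sef when the stem ends in a vowel (*sopreu*, *wobva*).
*agvif*: final sound = /f/, a non-sibilant consonant → -uhu → *agvifuhu*.
Since the final sound of *aszedwu* is /u/ (a vowel), it takes -sef, giving *aszedwusef*.
*rez* — final sound /z/ (a sibilant) → -pa → *rezpa*.

agvifuhu, aszedwusef, rezpa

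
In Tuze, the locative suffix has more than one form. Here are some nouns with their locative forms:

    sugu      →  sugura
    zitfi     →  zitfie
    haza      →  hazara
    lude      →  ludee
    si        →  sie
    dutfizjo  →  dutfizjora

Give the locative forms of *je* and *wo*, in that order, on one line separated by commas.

jee, wora

The alternation tracks the last vowel of the stem — -e when the last vowel of the stem is a front vowel (*zitfi*, *lude*, *si*); -ra when the last vowel of the stem is a back vowel (*sugu*, *haza*, *dutfizjo*).
Since the last vowel of *je* is /e/ (a front vowel), it takes -e, giving *jee*.
The last vowel of *wo* is /o/, which is a back vowel, so the suffix is -ra, giving *wora*.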